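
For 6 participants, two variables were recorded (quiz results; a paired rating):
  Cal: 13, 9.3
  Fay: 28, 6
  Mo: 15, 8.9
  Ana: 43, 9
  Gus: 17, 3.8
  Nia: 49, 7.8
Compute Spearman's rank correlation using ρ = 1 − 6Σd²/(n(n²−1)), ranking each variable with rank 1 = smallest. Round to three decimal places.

Ranks of variable 1: 1, 4, 2, 5, 3, 6
Ranks of variable 2: 6, 2, 4, 5, 1, 3
d = r₁ − r₂: -5, 2, -2, 0, 2, 3
d²: 25, 4, 4, 0, 4, 9; Σd² = 46
ρ = 1 − 6·46/(6·35) = 1 − 276/210 = -0.314

-0.314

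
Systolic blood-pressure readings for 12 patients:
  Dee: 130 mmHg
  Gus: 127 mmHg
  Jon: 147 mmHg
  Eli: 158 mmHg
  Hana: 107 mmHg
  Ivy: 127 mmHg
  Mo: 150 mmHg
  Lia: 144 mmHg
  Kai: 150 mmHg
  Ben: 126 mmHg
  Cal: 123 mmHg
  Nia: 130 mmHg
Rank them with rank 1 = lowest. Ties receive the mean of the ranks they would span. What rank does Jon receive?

Sorted (ascending): 107, 123, 126, 127, 127, 130, 130, 144, 147, 150, 150, 158
The 2 values of 127 occupy positions 4–5 → average rank (4+5)/2 = 4.5.
The 2 values of 130 occupy positions 6–7 → average rank (6+7)/2 = 6.5.
The 2 values of 150 occupy positions 10–11 → average rank (10+11)/2 = 10.5.
Jon has value 147 mmHg → rank 9.

9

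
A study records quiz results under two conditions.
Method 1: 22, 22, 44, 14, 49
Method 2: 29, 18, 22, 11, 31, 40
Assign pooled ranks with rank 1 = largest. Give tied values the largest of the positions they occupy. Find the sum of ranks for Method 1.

Sorted (descending): 49, 44, 40, 31, 29, 22, 22, 22, 18, 14, 11
The 3 values of 22 occupy positions 6–8 → each gets rank 8.
Method 1 values → pooled ranks: 22→8, 22→8, 44→2, 14→10, 49→1
Rank sum = 8 + 8 + 2 + 10 + 1 = 29

29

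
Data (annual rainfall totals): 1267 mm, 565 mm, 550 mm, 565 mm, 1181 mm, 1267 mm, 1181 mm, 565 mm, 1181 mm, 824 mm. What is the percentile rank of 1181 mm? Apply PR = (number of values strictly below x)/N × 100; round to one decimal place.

N = 10.
Strictly below 1181: 5. Equal to 1181: 3.
PR = 5/10 × 100 = 50.0

50.0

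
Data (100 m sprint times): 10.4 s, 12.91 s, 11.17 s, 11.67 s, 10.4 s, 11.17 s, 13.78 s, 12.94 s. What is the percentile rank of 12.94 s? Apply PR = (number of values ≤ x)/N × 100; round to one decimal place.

87.5

N = 8.
Strictly below 12.94: 6. Equal to 12.94: 1.
PR = 7/8 × 100 = 87.5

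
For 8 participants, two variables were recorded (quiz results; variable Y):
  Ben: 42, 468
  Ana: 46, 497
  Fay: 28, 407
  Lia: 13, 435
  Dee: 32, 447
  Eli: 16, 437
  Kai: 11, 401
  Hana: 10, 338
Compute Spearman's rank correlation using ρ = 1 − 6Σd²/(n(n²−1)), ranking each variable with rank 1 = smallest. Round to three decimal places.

Ranks of variable 1: 7, 8, 5, 3, 6, 4, 2, 1
Ranks of variable 2: 7, 8, 3, 4, 6, 5, 2, 1
d = r₁ − r₂: 0, 0, 2, -1, 0, -1, 0, 0
d²: 0, 0, 4, 1, 0, 1, 0, 0; Σd² = 6
ρ = 1 − 6·6/(8·63) = 1 − 36/504 = 0.929

0.929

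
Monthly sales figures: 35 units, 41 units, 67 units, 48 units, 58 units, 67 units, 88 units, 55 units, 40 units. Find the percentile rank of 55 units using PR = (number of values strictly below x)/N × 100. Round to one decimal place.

44.4

N = 9.
Strictly below 55: 4. Equal to 55: 1.
PR = 4/9 × 100 = 44.4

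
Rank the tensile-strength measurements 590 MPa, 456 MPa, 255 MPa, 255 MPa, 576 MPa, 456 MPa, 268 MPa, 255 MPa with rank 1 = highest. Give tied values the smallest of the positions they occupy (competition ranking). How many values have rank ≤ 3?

4

Sorted (descending): 590, 576, 456, 456, 268, 255, 255, 255
The 2 values of 456 occupy positions 3–4 → each gets rank 3.
The 3 values of 255 occupy positions 6–8 → each gets rank 6.
Ranks ≤ 3: {1, 2, 3, 3} → 4 values.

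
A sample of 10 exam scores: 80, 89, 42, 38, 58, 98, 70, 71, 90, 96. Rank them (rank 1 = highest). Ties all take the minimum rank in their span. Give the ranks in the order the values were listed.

Sorted (descending): 98, 96, 90, 89, 80, 71, 70, 58, 42, 38
No ties — each value takes its position as its rank.

5, 4, 9, 10, 8, 1, 7, 6, 3, 2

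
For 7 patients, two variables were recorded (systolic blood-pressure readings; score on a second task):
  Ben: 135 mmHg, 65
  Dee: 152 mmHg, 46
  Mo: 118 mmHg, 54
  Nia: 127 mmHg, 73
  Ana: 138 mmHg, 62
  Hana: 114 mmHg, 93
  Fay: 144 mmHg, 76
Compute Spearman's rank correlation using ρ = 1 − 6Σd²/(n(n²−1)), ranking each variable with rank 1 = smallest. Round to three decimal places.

Ranks of variable 1: 4, 7, 2, 3, 5, 1, 6
Ranks of variable 2: 4, 1, 2, 5, 3, 7, 6
d = r₁ − r₂: 0, 6, 0, -2, 2, -6, 0
d²: 0, 36, 0, 4, 4, 36, 0; Σd² = 80
ρ = 1 − 6·80/(7·48) = 1 − 480/336 = -0.429

-0.429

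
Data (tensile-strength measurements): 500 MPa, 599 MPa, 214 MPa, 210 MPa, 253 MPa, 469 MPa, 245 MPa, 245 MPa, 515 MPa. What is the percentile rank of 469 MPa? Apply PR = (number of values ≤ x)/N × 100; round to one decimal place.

N = 9.
Strictly below 469: 5. Equal to 469: 1.
PR = 6/9 × 100 = 66.7

66.7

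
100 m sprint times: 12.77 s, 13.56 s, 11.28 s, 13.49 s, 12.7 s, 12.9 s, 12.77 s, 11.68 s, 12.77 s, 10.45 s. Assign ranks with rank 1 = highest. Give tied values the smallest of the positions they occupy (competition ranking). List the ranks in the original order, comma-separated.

Sorted (descending): 13.56, 13.49, 12.9, 12.77, 12.77, 12.77, 12.7, 11.68, 11.28, 10.45
The 3 values of 12.77 occupy positions 4–6 → each gets rank 4.

4, 1, 9, 2, 7, 3, 4, 8, 4, 10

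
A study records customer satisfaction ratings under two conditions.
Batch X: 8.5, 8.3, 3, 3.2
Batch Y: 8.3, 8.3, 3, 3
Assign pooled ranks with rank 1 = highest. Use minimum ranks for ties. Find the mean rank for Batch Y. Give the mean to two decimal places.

4.00

Sorted (descending): 8.5, 8.3, 8.3, 8.3, 3.2, 3, 3, 3
The 3 values of 8.3 occupy positions 2–4 → each gets rank 2.
The 3 values of 3 occupy positions 6–8 → each gets rank 6.
Batch Y values → pooled ranks: 8.3→2, 8.3→2, 3→6, 3→6
Mean rank = (2 + 2 + 6 + 6) / 4 = 4.00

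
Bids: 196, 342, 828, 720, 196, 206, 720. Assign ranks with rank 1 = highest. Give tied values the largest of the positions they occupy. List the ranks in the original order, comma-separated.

7, 4, 1, 3, 7, 5, 3

Sorted (descending): 828, 720, 720, 342, 206, 196, 196
The 2 values of 720 occupy positions 2–3 → each gets rank 3.
The 2 values of 196 occupy positions 6–7 → each gets rank 7.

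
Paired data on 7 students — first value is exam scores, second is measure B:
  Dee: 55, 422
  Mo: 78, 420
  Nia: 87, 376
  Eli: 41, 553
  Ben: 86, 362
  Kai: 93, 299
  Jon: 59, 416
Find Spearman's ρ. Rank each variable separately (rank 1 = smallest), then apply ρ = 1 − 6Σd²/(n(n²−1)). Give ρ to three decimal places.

Ranks of variable 1: 2, 4, 6, 1, 5, 7, 3
Ranks of variable 2: 6, 5, 3, 7, 2, 1, 4
d = r₁ − r₂: -4, -1, 3, -6, 3, 6, -1
d²: 16, 1, 9, 36, 9, 36, 1; Σd² = 108
ρ = 1 − 6·108/(7·48) = 1 − 648/336 = -0.929

-0.929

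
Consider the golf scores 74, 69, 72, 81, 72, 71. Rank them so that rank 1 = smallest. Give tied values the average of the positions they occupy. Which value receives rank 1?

69

Sorted (ascending): 69, 71, 72, 72, 74, 81
The 2 values of 72 occupy positions 3–4 → average rank (3+4)/2 = 3.5.
Rank 1 → value 69.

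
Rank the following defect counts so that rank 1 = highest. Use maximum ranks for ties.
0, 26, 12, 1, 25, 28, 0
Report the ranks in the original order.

Sorted (descending): 28, 26, 25, 12, 1, 0, 0
The 2 values of 0 occupy positions 6–7 → each gets rank 7.

7, 2, 4, 5, 3, 1, 7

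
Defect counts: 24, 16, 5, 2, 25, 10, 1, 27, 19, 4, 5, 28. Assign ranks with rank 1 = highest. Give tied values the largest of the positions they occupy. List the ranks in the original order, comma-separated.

4, 6, 9, 11, 3, 7, 12, 2, 5, 10, 9, 1

Sorted (descending): 28, 27, 25, 24, 19, 16, 10, 5, 5, 4, 2, 1
The 2 values of 5 occupy positions 8–9 → each gets rank 9.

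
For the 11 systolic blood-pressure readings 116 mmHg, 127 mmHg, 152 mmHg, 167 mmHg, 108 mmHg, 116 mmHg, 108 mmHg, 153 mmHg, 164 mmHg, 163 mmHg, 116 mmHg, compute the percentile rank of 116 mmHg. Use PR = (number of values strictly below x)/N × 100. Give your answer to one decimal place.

18.2

N = 11.
Strictly below 116: 2. Equal to 116: 3.
PR = 2/11 × 100 = 18.2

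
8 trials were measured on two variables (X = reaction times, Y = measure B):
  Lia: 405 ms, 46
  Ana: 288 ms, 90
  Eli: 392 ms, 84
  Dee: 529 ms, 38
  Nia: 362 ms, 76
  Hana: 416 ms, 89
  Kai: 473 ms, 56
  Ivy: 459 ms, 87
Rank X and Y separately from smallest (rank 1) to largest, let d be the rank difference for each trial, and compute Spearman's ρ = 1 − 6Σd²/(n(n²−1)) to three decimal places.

Ranks of variable 1: 4, 1, 3, 8, 2, 5, 7, 6
Ranks of variable 2: 2, 8, 5, 1, 4, 7, 3, 6
d = r₁ − r₂: 2, -7, -2, 7, -2, -2, 4, 0
d²: 4, 49, 4, 49, 4, 4, 16, 0; Σd² = 130
ρ = 1 − 6·130/(8·63) = 1 − 780/504 = -0.548

-0.548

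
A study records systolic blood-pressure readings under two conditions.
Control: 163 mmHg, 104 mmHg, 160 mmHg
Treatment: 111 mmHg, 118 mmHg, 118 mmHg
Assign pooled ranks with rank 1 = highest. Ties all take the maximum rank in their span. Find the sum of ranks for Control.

Sorted (descending): 163, 160, 118, 118, 111, 104
The 2 values of 118 occupy positions 3–4 → each gets rank 4.
Control values → pooled ranks: 163→1, 104→6, 160→2
Rank sum = 1 + 6 + 2 = 9

9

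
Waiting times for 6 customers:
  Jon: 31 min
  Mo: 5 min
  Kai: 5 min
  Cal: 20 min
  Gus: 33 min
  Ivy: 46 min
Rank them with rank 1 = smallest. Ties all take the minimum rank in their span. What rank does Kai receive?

Sorted (ascending): 5, 5, 20, 31, 33, 46
The 2 values of 5 occupy positions 1–2 → each gets rank 1.
Kai has value 5 min → rank 1.

1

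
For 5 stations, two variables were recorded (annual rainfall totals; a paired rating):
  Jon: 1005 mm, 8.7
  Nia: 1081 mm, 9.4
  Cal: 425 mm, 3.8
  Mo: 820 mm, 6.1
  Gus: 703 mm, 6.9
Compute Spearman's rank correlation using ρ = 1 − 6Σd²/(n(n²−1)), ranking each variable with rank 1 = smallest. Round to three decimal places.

Ranks of variable 1: 4, 5, 1, 3, 2
Ranks of variable 2: 4, 5, 1, 2, 3
d = r₁ − r₂: 0, 0, 0, 1, -1
d²: 0, 0, 0, 1, 1; Σd² = 2
ρ = 1 − 6·2/(5·24) = 1 − 12/120 = 0.900

0.900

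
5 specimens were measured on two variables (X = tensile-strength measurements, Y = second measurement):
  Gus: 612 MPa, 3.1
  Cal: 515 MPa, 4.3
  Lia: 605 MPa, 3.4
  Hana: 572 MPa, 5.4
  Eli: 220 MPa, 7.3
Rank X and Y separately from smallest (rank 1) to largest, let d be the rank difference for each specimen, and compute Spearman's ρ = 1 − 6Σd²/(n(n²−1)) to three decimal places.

Ranks of variable 1: 5, 2, 4, 3, 1
Ranks of variable 2: 1, 3, 2, 4, 5
d = r₁ − r₂: 4, -1, 2, -1, -4
d²: 16, 1, 4, 1, 16; Σd² = 38
ρ = 1 − 6·38/(5·24) = 1 − 228/120 = -0.900

-0.900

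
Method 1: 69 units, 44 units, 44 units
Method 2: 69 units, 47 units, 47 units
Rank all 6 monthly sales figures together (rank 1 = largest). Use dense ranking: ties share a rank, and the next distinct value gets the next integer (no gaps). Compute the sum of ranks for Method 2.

5

Sorted (descending): 69, 69, 47, 47, 44, 44
The 2 values of 69 share dense rank 1.
The 2 values of 47 share dense rank 2.
The 2 values of 44 share dense rank 3.
Method 2 values → pooled ranks: 69→1, 47→2, 47→2
Rank sum = 1 + 2 + 2 = 5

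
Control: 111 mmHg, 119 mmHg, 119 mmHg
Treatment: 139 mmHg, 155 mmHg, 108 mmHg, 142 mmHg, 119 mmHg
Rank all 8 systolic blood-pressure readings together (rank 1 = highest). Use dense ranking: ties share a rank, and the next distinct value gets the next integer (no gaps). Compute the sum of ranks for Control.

13

Sorted (descending): 155, 142, 139, 119, 119, 119, 111, 108
The 3 values of 119 share dense rank 4.
Remaining distinct values take the next consecutive integers.
Control values → pooled ranks: 111→5, 119→4, 119→4
Rank sum = 5 + 4 + 4 = 13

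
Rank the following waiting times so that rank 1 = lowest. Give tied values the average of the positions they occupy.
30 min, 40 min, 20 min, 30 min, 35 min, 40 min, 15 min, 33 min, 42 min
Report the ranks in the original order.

3.5, 7.5, 2, 3.5, 6, 7.5, 1, 5, 9

Sorted (ascending): 15, 20, 30, 30, 33, 35, 40, 40, 42
The 2 values of 30 occupy positions 3–4 → average rank (3+4)/2 = 3.5.
The 2 values of 40 occupy positions 7–8 → average rank (7+8)/2 = 7.5.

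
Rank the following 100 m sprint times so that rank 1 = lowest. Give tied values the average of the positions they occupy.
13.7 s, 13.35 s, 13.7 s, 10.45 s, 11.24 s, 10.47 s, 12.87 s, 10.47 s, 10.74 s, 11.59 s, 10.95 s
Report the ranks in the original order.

Sorted (ascending): 10.45, 10.47, 10.47, 10.74, 10.95, 11.24, 11.59, 12.87, 13.35, 13.7, 13.7
The 2 values of 10.47 occupy positions 2–3 → average rank (2+3)/2 = 2.5.
The 2 values of 13.7 occupy positions 10–11 → average rank (10+11)/2 = 10.5.

10.5, 9, 10.5, 1, 6, 2.5, 8, 2.5, 4, 7, 5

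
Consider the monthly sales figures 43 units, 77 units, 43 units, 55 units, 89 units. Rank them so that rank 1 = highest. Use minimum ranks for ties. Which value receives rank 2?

Sorted (descending): 89, 77, 55, 43, 43
The 2 values of 43 occupy positions 4–5 → each gets rank 4.
Rank 2 → value 77.

77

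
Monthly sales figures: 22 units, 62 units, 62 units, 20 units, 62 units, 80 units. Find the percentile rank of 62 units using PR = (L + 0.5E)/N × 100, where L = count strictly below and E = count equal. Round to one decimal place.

58.3

N = 6.
Strictly below 62: 2. Equal to 62: 3.
PR = (2 + 0.5·3)/6 × 100 = 58.3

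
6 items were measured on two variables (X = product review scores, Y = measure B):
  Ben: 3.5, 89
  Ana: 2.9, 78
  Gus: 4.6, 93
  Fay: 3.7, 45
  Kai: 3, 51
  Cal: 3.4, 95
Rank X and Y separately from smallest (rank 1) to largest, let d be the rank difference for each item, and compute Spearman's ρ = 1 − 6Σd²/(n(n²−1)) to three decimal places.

Ranks of variable 1: 4, 1, 6, 5, 2, 3
Ranks of variable 2: 4, 3, 5, 1, 2, 6
d = r₁ − r₂: 0, -2, 1, 4, 0, -3
d²: 0, 4, 1, 16, 0, 9; Σd² = 30
ρ = 1 − 6·30/(6·35) = 1 − 180/210 = 0.143

0.143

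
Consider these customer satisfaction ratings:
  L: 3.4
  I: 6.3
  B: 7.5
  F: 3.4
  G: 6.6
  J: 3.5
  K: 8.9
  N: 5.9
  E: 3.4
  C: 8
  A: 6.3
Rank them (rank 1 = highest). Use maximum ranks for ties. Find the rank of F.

Sorted (descending): 8.9, 8, 7.5, 6.6, 6.3, 6.3, 5.9, 3.5, 3.4, 3.4, 3.4
The 2 values of 6.3 occupy positions 5–6 → each gets rank 6.
The 3 values of 3.4 occupy positions 9–11 → each gets rank 11.
F has value 3.4 → rank 11.

11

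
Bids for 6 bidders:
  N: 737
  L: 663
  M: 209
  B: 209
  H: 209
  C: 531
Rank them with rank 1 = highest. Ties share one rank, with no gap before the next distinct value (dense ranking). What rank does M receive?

Sorted (descending): 737, 663, 531, 209, 209, 209
The 3 values of 209 share dense rank 4.
Remaining distinct values take the next consecutive integers.
M has value 209 → rank 4.

4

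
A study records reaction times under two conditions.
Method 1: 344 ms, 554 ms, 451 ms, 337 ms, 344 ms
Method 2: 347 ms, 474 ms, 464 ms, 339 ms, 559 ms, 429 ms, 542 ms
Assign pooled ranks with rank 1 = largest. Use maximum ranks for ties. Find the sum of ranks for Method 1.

Sorted (descending): 559, 554, 542, 474, 464, 451, 429, 347, 344, 344, 339, 337
The 2 values of 344 occupy positions 9–10 → each gets rank 10.
Method 1 values → pooled ranks: 344→10, 554→2, 451→6, 337→12, 344→10
Rank sum = 10 + 2 + 6 + 12 + 10 = 40

40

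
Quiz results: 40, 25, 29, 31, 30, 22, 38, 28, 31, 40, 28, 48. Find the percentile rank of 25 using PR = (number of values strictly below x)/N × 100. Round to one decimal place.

N = 12.
Strictly below 25: 1. Equal to 25: 1.
PR = 1/12 × 100 = 8.3

8.3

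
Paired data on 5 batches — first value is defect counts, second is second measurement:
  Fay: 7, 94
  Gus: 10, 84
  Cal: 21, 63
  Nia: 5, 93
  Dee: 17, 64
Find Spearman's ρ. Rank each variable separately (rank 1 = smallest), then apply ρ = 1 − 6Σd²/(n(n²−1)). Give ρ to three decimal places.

-0.900

Ranks of variable 1: 2, 3, 5, 1, 4
Ranks of variable 2: 5, 3, 1, 4, 2
d = r₁ − r₂: -3, 0, 4, -3, 2
d²: 9, 0, 16, 9, 4; Σd² = 38
ρ = 1 − 6·38/(5·24) = 1 − 228/120 = -0.900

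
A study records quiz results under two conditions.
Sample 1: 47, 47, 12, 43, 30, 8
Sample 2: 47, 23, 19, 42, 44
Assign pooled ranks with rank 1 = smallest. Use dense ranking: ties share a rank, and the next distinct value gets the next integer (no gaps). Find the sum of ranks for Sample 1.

33

Sorted (ascending): 8, 12, 19, 23, 30, 42, 43, 44, 47, 47, 47
The 3 values of 47 share dense rank 9.
Remaining distinct values take the next consecutive integers.
Sample 1 values → pooled ranks: 47→9, 47→9, 12→2, 43→7, 30→5, 8→1
Rank sum = 9 + 9 + 2 + 7 + 5 + 1 = 33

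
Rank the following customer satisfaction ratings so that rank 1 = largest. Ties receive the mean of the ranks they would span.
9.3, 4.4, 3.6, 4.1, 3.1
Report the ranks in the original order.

Sorted (descending): 9.3, 4.4, 4.1, 3.6, 3.1
No ties — each value takes its position as its rank.

1, 2, 4, 3, 5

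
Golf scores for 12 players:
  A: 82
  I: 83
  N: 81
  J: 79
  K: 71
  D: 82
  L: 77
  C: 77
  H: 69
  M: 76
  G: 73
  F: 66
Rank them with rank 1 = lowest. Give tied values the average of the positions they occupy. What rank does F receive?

Sorted (ascending): 66, 69, 71, 73, 76, 77, 77, 79, 81, 82, 82, 83
The 2 values of 77 occupy positions 6–7 → average rank (6+7)/2 = 6.5.
The 2 values of 82 occupy positions 10–11 → average rank (10+11)/2 = 10.5.
F has value 66 → rank 1.

1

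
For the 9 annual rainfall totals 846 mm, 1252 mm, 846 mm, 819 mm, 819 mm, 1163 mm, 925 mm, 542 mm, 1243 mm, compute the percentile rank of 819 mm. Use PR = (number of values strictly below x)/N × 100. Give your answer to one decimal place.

N = 9.
Strictly below 819: 1. Equal to 819: 2.
PR = 1/9 × 100 = 11.1

11.1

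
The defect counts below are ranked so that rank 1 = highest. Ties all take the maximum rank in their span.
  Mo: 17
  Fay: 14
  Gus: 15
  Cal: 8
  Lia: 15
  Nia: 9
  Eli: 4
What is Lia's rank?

3

Sorted (descending): 17, 15, 15, 14, 9, 8, 4
The 2 values of 15 occupy positions 2–3 → each gets rank 3.
Lia has value 15 → rank 3.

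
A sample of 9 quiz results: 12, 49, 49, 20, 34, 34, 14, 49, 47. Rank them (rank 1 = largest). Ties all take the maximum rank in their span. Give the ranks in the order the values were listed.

9, 3, 3, 7, 6, 6, 8, 3, 4

Sorted (descending): 49, 49, 49, 47, 34, 34, 20, 14, 12
The 3 values of 49 occupy positions 1–3 → each gets rank 3.
The 2 values of 34 occupy positions 5–6 → each gets rank 6.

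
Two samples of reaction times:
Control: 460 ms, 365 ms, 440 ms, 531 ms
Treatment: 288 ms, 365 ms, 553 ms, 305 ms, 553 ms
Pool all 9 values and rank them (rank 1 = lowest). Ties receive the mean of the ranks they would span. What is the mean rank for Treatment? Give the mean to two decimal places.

4.70

Sorted (ascending): 288, 305, 365, 365, 440, 460, 531, 553, 553
The 2 values of 365 occupy positions 3–4 → average rank (3+4)/2 = 3.5.
The 2 values of 553 occupy positions 8–9 → average rank (8+9)/2 = 8.5.
Treatment values → pooled ranks: 288→1, 365→3.5, 553→8.5, 305→2, 553→8.5
Mean rank = (1 + 3.5 + 8.5 + 2 + 8.5) / 5 = 4.70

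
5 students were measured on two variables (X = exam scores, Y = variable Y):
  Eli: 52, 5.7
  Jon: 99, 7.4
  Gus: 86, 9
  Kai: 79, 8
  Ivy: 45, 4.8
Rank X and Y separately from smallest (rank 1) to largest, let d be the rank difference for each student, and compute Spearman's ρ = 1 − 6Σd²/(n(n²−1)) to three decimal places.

0.700

Ranks of variable 1: 2, 5, 4, 3, 1
Ranks of variable 2: 2, 3, 5, 4, 1
d = r₁ − r₂: 0, 2, -1, -1, 0
d²: 0, 4, 1, 1, 0; Σd² = 6
ρ = 1 − 6·6/(5·24) = 1 − 36/120 = 0.700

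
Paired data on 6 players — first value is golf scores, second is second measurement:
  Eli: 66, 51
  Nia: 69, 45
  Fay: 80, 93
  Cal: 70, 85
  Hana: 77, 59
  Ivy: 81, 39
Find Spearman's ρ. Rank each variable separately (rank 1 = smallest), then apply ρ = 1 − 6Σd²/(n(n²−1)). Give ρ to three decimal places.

0.029

Ranks of variable 1: 1, 2, 5, 3, 4, 6
Ranks of variable 2: 3, 2, 6, 5, 4, 1
d = r₁ − r₂: -2, 0, -1, -2, 0, 5
d²: 4, 0, 1, 4, 0, 25; Σd² = 34
ρ = 1 − 6·34/(6·35) = 1 − 204/210 = 0.029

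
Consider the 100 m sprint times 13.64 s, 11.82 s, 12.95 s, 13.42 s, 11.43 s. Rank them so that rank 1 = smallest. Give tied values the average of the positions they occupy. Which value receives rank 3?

12.95

Sorted (ascending): 11.43, 11.82, 12.95, 13.42, 13.64
No ties — each value takes its position as its rank.
Rank 3 → value 12.95.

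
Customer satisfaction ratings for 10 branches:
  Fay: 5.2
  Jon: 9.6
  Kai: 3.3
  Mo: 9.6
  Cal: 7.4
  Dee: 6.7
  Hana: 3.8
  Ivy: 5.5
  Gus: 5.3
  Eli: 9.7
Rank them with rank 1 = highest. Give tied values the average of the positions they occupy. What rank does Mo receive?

Sorted (descending): 9.7, 9.6, 9.6, 7.4, 6.7, 5.5, 5.3, 5.2, 3.8, 3.3
The 2 values of 9.6 occupy positions 2–3 → average rank (2+3)/2 = 2.5.
Mo has value 9.6 → rank 2.5.

2.5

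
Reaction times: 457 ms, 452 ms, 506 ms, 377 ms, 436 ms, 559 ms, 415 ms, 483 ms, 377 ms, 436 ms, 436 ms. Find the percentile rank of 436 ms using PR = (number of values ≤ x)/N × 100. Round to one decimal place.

54.5

N = 11.
Strictly below 436: 3. Equal to 436: 3.
PR = 6/11 × 100 = 54.5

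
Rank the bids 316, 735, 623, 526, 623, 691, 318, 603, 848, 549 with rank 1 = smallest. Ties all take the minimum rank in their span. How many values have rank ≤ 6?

7

Sorted (ascending): 316, 318, 526, 549, 603, 623, 623, 691, 735, 848
The 2 values of 623 occupy positions 6–7 → each gets rank 6.
Ranks ≤ 6: {1, 2, 3, 4, 5, 6, 6} → 7 values.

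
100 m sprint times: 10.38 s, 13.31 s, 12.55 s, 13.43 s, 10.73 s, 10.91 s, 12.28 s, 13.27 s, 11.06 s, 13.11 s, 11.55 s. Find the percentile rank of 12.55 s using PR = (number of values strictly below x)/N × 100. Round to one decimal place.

54.5

N = 11.
Strictly below 12.55: 6. Equal to 12.55: 1.
PR = 6/11 × 100 = 54.5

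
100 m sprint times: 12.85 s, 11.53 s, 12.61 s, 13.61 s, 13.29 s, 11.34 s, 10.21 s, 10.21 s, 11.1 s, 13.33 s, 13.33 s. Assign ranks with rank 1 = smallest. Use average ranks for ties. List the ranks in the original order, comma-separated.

7, 5, 6, 11, 8, 4, 1.5, 1.5, 3, 9.5, 9.5

Sorted (ascending): 10.21, 10.21, 11.1, 11.34, 11.53, 12.61, 12.85, 13.29, 13.33, 13.33, 13.61
The 2 values of 10.21 occupy positions 1–2 → average rank (1+2)/2 = 1.5.
The 2 values of 13.33 occupy positions 9–10 → average rank (9+10)/2 = 9.5.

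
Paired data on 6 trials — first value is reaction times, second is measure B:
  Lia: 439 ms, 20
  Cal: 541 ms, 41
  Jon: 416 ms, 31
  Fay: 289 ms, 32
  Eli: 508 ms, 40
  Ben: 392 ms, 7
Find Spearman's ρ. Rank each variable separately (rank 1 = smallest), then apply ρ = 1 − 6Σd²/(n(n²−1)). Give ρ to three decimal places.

0.600

Ranks of variable 1: 4, 6, 3, 1, 5, 2
Ranks of variable 2: 2, 6, 3, 4, 5, 1
d = r₁ − r₂: 2, 0, 0, -3, 0, 1
d²: 4, 0, 0, 9, 0, 1; Σd² = 14
ρ = 1 − 6·14/(6·35) = 1 − 84/210 = 0.600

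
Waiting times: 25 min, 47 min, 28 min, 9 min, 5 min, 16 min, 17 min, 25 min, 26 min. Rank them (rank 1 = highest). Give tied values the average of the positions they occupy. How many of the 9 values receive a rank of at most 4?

Sorted (descending): 47, 28, 26, 25, 25, 17, 16, 9, 5
The 2 values of 25 occupy positions 4–5 → average rank (4+5)/2 = 4.5.
Ranks ≤ 4: {1, 2, 3} → 3 values.

3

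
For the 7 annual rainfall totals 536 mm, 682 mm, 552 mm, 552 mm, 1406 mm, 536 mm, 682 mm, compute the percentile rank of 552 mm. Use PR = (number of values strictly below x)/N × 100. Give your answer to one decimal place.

N = 7.
Strictly below 552: 2. Equal to 552: 2.
PR = 2/7 × 100 = 28.6

28.6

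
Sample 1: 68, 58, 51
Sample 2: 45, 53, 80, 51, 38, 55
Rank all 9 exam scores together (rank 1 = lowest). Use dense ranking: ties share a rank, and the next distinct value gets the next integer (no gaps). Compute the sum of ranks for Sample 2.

Sorted (ascending): 38, 45, 51, 51, 53, 55, 58, 68, 80
The 2 values of 51 share dense rank 3.
Remaining distinct values take the next consecutive integers.
Sample 2 values → pooled ranks: 45→2, 53→4, 80→8, 51→3, 38→1, 55→5
Rank sum = 2 + 4 + 8 + 3 + 1 + 5 = 23

23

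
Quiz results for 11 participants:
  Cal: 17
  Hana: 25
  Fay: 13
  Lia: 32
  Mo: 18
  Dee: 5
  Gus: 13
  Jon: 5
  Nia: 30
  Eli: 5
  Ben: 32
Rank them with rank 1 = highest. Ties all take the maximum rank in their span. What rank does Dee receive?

11

Sorted (descending): 32, 32, 30, 25, 18, 17, 13, 13, 5, 5, 5
The 2 values of 32 occupy positions 1–2 → each gets rank 2.
The 2 values of 13 occupy positions 7–8 → each gets rank 8.
The 3 values of 5 occupy positions 9–11 → each gets rank 11.
Dee has value 5 → rank 11.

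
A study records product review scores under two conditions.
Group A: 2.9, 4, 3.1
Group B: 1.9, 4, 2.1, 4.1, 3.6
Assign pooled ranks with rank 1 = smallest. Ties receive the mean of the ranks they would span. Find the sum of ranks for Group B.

Sorted (ascending): 1.9, 2.1, 2.9, 3.1, 3.6, 4, 4, 4.1
The 2 values of 4 occupy positions 6–7 → average rank (6+7)/2 = 6.5.
Group B values → pooled ranks: 1.9→1, 4→6.5, 2.1→2, 4.1→8, 3.6→5
Rank sum = 1 + 6.5 + 2 + 8 + 5 = 22.5

22.5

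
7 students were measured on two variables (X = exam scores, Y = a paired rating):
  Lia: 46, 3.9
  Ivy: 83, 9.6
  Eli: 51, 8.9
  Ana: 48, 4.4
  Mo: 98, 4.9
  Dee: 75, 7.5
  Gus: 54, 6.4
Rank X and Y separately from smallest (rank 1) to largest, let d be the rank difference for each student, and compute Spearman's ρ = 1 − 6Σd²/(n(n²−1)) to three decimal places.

0.536

Ranks of variable 1: 1, 6, 3, 2, 7, 5, 4
Ranks of variable 2: 1, 7, 6, 2, 3, 5, 4
d = r₁ − r₂: 0, -1, -3, 0, 4, 0, 0
d²: 0, 1, 9, 0, 16, 0, 0; Σd² = 26
ρ = 1 − 6·26/(7·48) = 1 − 156/336 = 0.536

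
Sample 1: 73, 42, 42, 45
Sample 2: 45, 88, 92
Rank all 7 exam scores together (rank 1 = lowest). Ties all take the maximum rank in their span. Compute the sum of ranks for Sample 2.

Sorted (ascending): 42, 42, 45, 45, 73, 88, 92
The 2 values of 42 occupy positions 1–2 → each gets rank 2.
The 2 values of 45 occupy positions 3–4 → each gets rank 4.
Sample 2 values → pooled ranks: 45→4, 88→6, 92→7
Rank sum = 4 + 6 + 7 = 17

17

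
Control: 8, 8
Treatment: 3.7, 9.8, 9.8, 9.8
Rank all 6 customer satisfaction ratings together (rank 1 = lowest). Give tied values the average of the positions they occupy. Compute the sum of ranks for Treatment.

Sorted (ascending): 3.7, 8, 8, 9.8, 9.8, 9.8
The 2 values of 8 occupy positions 2–3 → average rank (2+3)/2 = 2.5.
The 3 values of 9.8 occupy positions 4–6 → average rank 5.
Treatment values → pooled ranks: 3.7→1, 9.8→5, 9.8→5, 9.8→5
Rank sum = 1 + 5 + 5 + 5 = 16

16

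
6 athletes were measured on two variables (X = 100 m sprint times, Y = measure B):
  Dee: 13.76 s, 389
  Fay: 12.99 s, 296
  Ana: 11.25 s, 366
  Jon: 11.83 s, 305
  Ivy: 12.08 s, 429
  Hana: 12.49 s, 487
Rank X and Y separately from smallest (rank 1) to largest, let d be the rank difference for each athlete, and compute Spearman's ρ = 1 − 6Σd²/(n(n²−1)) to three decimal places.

Ranks of variable 1: 6, 5, 1, 2, 3, 4
Ranks of variable 2: 4, 1, 3, 2, 5, 6
d = r₁ − r₂: 2, 4, -2, 0, -2, -2
d²: 4, 16, 4, 0, 4, 4; Σd² = 32
ρ = 1 − 6·32/(6·35) = 1 − 192/210 = 0.086

0.086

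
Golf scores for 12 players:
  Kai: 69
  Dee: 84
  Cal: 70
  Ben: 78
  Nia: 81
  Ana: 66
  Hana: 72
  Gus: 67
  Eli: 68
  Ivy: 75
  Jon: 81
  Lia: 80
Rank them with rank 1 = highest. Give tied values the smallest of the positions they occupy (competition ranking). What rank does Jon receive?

2

Sorted (descending): 84, 81, 81, 80, 78, 75, 72, 70, 69, 68, 67, 66
The 2 values of 81 occupy positions 2–3 → each gets rank 2.
Jon has value 81 → rank 2.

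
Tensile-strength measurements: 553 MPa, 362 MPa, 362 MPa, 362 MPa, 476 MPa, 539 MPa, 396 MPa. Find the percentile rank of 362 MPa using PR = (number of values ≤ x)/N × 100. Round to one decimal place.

42.9

N = 7.
Strictly below 362: 0. Equal to 362: 3.
PR = 3/7 × 100 = 42.9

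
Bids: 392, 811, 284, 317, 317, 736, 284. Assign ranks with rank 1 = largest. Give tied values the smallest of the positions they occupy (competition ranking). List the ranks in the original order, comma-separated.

3, 1, 6, 4, 4, 2, 6

Sorted (descending): 811, 736, 392, 317, 317, 284, 284
The 2 values of 317 occupy positions 4–5 → each gets rank 4.
The 2 values of 284 occupy positions 6–7 → each gets rank 6.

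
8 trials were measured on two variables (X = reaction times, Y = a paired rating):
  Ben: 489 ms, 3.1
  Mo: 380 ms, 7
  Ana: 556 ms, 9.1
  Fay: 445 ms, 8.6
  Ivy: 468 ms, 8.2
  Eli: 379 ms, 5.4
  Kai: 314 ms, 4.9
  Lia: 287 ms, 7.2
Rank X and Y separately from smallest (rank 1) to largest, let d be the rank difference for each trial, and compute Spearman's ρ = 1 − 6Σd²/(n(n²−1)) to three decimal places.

0.333

Ranks of variable 1: 7, 4, 8, 5, 6, 3, 2, 1
Ranks of variable 2: 1, 4, 8, 7, 6, 3, 2, 5
d = r₁ − r₂: 6, 0, 0, -2, 0, 0, 0, -4
d²: 36, 0, 0, 4, 0, 0, 0, 16; Σd² = 56
ρ = 1 − 6·56/(8·63) = 1 − 336/504 = 0.333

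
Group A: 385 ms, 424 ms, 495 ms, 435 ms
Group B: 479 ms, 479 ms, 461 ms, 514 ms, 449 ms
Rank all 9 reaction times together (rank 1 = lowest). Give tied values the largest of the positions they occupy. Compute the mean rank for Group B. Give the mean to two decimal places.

6.40

Sorted (ascending): 385, 424, 435, 449, 461, 479, 479, 495, 514
The 2 values of 479 occupy positions 6–7 → each gets rank 7.
Group B values → pooled ranks: 479→7, 479→7, 461→5, 514→9, 449→4
Mean rank = (7 + 7 + 5 + 9 + 4) / 5 = 6.40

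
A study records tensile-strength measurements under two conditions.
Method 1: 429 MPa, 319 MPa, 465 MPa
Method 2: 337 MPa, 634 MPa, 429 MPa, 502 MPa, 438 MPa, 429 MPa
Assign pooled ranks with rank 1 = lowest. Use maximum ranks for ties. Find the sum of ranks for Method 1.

13

Sorted (ascending): 319, 337, 429, 429, 429, 438, 465, 502, 634
The 3 values of 429 occupy positions 3–5 → each gets rank 5.
Method 1 values → pooled ranks: 429→5, 319→1, 465→7
Rank sum = 5 + 1 + 7 = 13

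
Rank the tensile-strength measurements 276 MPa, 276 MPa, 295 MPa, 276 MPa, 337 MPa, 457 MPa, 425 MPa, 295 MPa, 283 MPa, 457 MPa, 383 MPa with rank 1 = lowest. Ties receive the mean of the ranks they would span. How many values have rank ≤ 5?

Sorted (ascending): 276, 276, 276, 283, 295, 295, 337, 383, 425, 457, 457
The 3 values of 276 occupy positions 1–3 → average rank 2.
The 2 values of 295 occupy positions 5–6 → average rank (5+6)/2 = 5.5.
The 2 values of 457 occupy positions 10–11 → average rank (10+11)/2 = 10.5.
Ranks ≤ 5: {2, 2, 2, 4} → 4 values.

4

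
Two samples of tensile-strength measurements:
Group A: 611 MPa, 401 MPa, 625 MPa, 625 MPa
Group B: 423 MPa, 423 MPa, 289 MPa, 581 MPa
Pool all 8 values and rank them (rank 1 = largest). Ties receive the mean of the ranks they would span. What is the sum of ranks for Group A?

Sorted (descending): 625, 625, 611, 581, 423, 423, 401, 289
The 2 values of 625 occupy positions 1–2 → average rank (1+2)/2 = 1.5.
The 2 values of 423 occupy positions 5–6 → average rank (5+6)/2 = 5.5.
Group A values → pooled ranks: 611→3, 401→7, 625→1.5, 625→1.5
Rank sum = 3 + 7 + 1.5 + 1.5 = 13

13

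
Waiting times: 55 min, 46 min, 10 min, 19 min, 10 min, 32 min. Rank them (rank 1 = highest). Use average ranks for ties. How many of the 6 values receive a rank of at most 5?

Sorted (descending): 55, 46, 32, 19, 10, 10
The 2 values of 10 occupy positions 5–6 → average rank (5+6)/2 = 5.5.
Ranks ≤ 5: {1, 2, 3, 4} → 4 values.

4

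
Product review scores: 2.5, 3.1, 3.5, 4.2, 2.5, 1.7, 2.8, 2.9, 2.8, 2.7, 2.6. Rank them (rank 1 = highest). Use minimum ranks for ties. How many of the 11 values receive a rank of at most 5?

Sorted (descending): 4.2, 3.5, 3.1, 2.9, 2.8, 2.8, 2.7, 2.6, 2.5, 2.5, 1.7
The 2 values of 2.8 occupy positions 5–6 → each gets rank 5.
The 2 values of 2.5 occupy positions 9–10 → each gets rank 9.
Ranks ≤ 5: {1, 2, 3, 4, 5, 5} → 6 values.

6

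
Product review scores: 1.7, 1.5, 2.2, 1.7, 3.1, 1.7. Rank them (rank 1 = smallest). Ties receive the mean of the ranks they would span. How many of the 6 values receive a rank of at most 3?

4

Sorted (ascending): 1.5, 1.7, 1.7, 1.7, 2.2, 3.1
The 3 values of 1.7 occupy positions 2–4 → average rank 3.
Ranks ≤ 3: {1, 3, 3, 3} → 4 values.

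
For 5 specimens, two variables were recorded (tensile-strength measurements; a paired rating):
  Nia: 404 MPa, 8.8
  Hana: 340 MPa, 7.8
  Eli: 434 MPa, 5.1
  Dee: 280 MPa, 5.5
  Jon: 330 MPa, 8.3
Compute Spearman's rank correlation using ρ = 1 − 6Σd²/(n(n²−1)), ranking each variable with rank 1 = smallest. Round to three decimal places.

Ranks of variable 1: 4, 3, 5, 1, 2
Ranks of variable 2: 5, 3, 1, 2, 4
d = r₁ − r₂: -1, 0, 4, -1, -2
d²: 1, 0, 16, 1, 4; Σd² = 22
ρ = 1 − 6·22/(5·24) = 1 − 132/120 = -0.100

-0.100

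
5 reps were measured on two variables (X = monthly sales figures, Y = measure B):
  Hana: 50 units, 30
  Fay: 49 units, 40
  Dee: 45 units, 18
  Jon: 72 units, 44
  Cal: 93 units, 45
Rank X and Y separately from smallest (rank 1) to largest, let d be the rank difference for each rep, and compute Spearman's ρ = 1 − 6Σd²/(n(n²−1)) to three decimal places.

Ranks of variable 1: 3, 2, 1, 4, 5
Ranks of variable 2: 2, 3, 1, 4, 5
d = r₁ − r₂: 1, -1, 0, 0, 0
d²: 1, 1, 0, 0, 0; Σd² = 2
ρ = 1 − 6·2/(5·24) = 1 − 12/120 = 0.900

0.900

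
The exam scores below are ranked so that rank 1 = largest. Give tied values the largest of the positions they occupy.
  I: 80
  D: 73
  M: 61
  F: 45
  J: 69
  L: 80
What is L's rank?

Sorted (descending): 80, 80, 73, 69, 61, 45
The 2 values of 80 occupy positions 1–2 → each gets rank 2.
L has value 80 → rank 2.

2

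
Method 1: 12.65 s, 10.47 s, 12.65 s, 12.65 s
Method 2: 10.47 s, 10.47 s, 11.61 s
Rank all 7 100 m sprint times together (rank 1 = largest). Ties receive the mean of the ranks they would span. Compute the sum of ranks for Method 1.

Sorted (descending): 12.65, 12.65, 12.65, 11.61, 10.47, 10.47, 10.47
The 3 values of 12.65 occupy positions 1–3 → average rank 2.
The 3 values of 10.47 occupy positions 5–7 → average rank 6.
Method 1 values → pooled ranks: 12.65→2, 10.47→6, 12.65→2, 12.65→2
Rank sum = 2 + 6 + 2 + 2 = 12

12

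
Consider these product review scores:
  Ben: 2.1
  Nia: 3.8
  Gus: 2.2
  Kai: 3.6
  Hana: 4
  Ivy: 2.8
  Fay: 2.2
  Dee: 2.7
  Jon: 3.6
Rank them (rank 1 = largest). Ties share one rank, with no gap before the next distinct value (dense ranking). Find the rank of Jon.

Sorted (descending): 4, 3.8, 3.6, 3.6, 2.8, 2.7, 2.2, 2.2, 2.1
The 2 values of 3.6 share dense rank 3.
The 2 values of 2.2 share dense rank 6.
Remaining distinct values take the next consecutive integers.
Jon has value 3.6 → rank 3.

3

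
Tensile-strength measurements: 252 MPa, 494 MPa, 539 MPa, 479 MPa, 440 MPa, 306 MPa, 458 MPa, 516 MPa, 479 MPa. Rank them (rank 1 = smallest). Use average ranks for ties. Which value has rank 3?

440

Sorted (ascending): 252, 306, 440, 458, 479, 479, 494, 516, 539
The 2 values of 479 occupy positions 5–6 → average rank (5+6)/2 = 5.5.
Rank 3 → value 440.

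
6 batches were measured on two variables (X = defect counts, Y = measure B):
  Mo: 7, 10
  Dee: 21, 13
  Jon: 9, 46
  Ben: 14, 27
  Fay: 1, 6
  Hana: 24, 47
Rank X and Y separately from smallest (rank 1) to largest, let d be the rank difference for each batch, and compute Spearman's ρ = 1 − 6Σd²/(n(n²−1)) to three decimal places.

Ranks of variable 1: 2, 5, 3, 4, 1, 6
Ranks of variable 2: 2, 3, 5, 4, 1, 6
d = r₁ − r₂: 0, 2, -2, 0, 0, 0
d²: 0, 4, 4, 0, 0, 0; Σd² = 8
ρ = 1 − 6·8/(6·35) = 1 − 48/210 = 0.771

0.771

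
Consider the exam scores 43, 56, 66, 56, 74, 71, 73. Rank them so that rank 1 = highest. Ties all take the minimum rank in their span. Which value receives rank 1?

74

Sorted (descending): 74, 73, 71, 66, 56, 56, 43
The 2 values of 56 occupy positions 5–6 → each gets rank 5.
Rank 1 → value 74.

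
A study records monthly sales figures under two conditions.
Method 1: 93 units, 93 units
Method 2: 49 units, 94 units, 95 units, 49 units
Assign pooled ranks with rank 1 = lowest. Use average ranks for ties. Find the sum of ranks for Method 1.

Sorted (ascending): 49, 49, 93, 93, 94, 95
The 2 values of 49 occupy positions 1–2 → average rank (1+2)/2 = 1.5.
The 2 values of 93 occupy positions 3–4 → average rank (3+4)/2 = 3.5.
Method 1 values → pooled ranks: 93→3.5, 93→3.5
Rank sum = 3.5 + 3.5 = 7

7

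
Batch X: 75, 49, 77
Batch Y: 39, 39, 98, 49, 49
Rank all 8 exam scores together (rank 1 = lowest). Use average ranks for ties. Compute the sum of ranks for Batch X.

17

Sorted (ascending): 39, 39, 49, 49, 49, 75, 77, 98
The 2 values of 39 occupy positions 1–2 → average rank (1+2)/2 = 1.5.
The 3 values of 49 occupy positions 3–5 → average rank 4.
Batch X values → pooled ranks: 75→6, 49→4, 77→7
Rank sum = 6 + 4 + 7 = 17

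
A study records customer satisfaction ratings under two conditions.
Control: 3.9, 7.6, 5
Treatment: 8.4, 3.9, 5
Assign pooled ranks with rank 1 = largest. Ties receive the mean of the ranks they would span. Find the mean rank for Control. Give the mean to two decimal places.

3.67

Sorted (descending): 8.4, 7.6, 5, 5, 3.9, 3.9
The 2 values of 5 occupy positions 3–4 → average rank (3+4)/2 = 3.5.
The 2 values of 3.9 occupy positions 5–6 → average rank (5+6)/2 = 5.5.
Control values → pooled ranks: 3.9→5.5, 7.6→2, 5→3.5
Mean rank = (5.5 + 2 + 3.5) / 3 = 3.67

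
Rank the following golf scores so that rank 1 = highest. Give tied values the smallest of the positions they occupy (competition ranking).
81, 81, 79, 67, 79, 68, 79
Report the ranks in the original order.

Sorted (descending): 81, 81, 79, 79, 79, 68, 67
The 2 values of 81 occupy positions 1–2 → each gets rank 1.
The 3 values of 79 occupy positions 3–5 → each gets rank 3.

1, 1, 3, 7, 3, 6, 3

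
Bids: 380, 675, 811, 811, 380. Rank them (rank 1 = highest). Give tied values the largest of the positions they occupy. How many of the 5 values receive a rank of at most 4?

Sorted (descending): 811, 811, 675, 380, 380
The 2 values of 811 occupy positions 1–2 → each gets rank 2.
The 2 values of 380 occupy positions 4–5 → each gets rank 5.
Ranks ≤ 4: {2, 2, 3} → 3 values.

3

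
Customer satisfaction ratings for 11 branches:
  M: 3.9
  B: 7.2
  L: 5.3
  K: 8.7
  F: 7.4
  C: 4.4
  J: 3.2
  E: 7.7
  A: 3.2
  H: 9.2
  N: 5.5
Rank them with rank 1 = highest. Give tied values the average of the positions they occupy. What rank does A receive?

10.5

Sorted (descending): 9.2, 8.7, 7.7, 7.4, 7.2, 5.5, 5.3, 4.4, 3.9, 3.2, 3.2
The 2 values of 3.2 occupy positions 10–11 → average rank (10+11)/2 = 10.5.
A has value 3.2 → rank 10.5.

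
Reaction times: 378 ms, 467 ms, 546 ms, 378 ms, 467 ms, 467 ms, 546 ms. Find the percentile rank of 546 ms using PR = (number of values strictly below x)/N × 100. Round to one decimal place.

71.4

N = 7.
Strictly below 546: 5. Equal to 546: 2.
PR = 5/7 × 100 = 71.4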